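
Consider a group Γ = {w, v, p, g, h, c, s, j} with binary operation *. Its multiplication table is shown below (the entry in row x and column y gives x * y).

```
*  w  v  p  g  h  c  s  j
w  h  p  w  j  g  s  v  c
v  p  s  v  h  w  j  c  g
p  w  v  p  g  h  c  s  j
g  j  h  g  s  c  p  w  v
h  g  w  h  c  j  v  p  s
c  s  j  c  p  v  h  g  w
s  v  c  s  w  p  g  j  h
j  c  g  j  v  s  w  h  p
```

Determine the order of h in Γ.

4

The identity element is p (its row matches the header).
h^1 = h
h^2 = h * h = j
h^3 = j * h = s
h^4 = s * h = p
The first power of h equal to the identity is h^4, so ord(h) = 4.
(Structurally, Γ here is isomorphic to the cyclic group Z_8.)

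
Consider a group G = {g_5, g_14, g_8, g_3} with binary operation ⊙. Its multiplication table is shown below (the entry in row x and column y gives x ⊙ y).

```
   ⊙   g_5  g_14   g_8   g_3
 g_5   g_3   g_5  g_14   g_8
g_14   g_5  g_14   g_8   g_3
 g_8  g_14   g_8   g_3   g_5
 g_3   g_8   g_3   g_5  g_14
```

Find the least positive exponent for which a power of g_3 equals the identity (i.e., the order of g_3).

The identity element is g_14 (its row matches the header).
g_3^1 = g_3
g_3^2 = g_3 ⊙ g_3 = g_14
The first power of g_3 equal to the identity is g_3^2, so ord(g_3) = 2.
(Structurally, G here is isomorphic to the cyclic group Z_4.)

2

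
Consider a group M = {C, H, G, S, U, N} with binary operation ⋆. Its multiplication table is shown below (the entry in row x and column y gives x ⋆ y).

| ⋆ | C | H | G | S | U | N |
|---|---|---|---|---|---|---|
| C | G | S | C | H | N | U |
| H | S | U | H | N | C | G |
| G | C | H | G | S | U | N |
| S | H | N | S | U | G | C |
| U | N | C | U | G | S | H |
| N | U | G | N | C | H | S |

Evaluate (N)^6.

G

N^1 = N
N^2 = N ⋆ N = S
N^3 = S ⋆ N = C
N^4 = C ⋆ N = U
N^5 = U ⋆ N = H
N^6 = H ⋆ N = G
(Structurally, M here is isomorphic to the cyclic group Z_6.)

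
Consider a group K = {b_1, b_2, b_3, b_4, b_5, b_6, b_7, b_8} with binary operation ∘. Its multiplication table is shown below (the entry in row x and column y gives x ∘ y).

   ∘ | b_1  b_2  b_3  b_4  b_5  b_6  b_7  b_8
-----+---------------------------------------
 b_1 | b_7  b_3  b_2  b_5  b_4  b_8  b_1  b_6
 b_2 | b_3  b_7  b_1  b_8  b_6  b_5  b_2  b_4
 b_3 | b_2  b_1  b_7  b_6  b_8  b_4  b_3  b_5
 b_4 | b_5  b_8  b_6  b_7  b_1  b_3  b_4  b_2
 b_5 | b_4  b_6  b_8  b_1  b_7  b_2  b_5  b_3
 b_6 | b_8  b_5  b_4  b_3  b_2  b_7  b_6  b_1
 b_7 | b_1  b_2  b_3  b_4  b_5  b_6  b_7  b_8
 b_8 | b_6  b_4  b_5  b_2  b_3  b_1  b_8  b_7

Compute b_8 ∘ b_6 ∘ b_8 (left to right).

b_8 ∘ b_6 = b_1
b_1 ∘ b_8 = b_6
(Structurally, K here is isomorphic to the elementary abelian group (Z_2)^3.)

b_6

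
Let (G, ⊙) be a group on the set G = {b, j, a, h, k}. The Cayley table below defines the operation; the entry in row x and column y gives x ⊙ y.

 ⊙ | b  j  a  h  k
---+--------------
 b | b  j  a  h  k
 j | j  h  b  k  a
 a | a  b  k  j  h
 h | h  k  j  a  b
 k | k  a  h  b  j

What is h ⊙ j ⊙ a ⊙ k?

h ⊙ j = k
k ⊙ a = h
h ⊙ k = b

b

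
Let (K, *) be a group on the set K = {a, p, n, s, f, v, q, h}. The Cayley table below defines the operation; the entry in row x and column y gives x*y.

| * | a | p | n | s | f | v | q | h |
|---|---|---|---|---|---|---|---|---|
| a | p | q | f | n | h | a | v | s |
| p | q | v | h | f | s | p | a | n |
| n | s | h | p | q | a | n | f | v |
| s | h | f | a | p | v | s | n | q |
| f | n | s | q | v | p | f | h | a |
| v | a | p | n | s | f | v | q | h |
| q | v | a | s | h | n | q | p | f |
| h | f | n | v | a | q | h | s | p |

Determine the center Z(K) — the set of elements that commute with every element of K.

An element z is central iff its row equals its column in the table.
For n: n*f = a ≠ q = f*n, so n ∉ Z.
Checking each element this way leaves Z(K) = {p, v}.
(Structurally, K here is isomorphic to the quaternion group Q_8.)

{p, v}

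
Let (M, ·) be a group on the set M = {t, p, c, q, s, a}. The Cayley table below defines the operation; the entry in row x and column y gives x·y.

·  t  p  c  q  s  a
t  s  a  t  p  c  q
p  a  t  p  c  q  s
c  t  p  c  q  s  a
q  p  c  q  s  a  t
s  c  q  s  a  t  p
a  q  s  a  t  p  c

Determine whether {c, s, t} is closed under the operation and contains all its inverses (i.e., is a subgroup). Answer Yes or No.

{c, s, t} contains the identity c.
Checking products: every product of two elements of {c, s, t} (read from the table) lies in {c, s, t}, so the set is closed.
In a finite group, a nonempty closed subset is a subgroup. So {c, s, t} ≤ M.

Yes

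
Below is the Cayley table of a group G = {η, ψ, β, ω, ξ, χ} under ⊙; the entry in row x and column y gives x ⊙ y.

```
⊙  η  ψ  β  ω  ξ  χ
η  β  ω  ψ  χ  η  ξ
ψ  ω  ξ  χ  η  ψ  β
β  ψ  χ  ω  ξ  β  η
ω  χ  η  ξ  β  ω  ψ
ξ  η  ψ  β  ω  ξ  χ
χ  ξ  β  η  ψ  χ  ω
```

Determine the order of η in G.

The identity element is ξ (its row matches the header).
η^1 = η
η^2 = η ⊙ η = β
η^3 = β ⊙ η = ψ
η^4 = ψ ⊙ η = ω
η^5 = ω ⊙ η = χ
η^6 = χ ⊙ η = ξ
The first power of η equal to the identity is η^6, so ord(η) = 6.

6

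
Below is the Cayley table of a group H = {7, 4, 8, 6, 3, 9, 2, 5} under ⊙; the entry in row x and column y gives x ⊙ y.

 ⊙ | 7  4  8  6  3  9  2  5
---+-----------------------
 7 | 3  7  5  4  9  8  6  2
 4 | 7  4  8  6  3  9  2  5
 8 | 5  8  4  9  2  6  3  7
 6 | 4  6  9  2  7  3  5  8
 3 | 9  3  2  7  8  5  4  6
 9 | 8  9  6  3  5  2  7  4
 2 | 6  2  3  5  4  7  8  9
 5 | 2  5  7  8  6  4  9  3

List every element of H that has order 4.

{2, 3}

Identity is 4. Compute the order of each non-identity element by repeated multiplication:
  7: 7 → 3 → 9 → 8 → 5 → 2 → 6 → 4  (order 8)
  8: 8 → 4  (order 2)
  6: 6 → 2 → 5 → 8 → 9 → 3 → 7 → 4  (order 8)
  3: 3 → 8 → 2 → 4  (order 4)
  9: 9 → 2 → 7 → 8 → 6 → 3 → 5 → 4  (order 8)
  2: 2 → 8 → 3 → 4  (order 4)
  5: 5 → 3 → 6 → 8 → 7 → 2 → 9 → 4  (order 8)
Elements of order 4: {2, 3}.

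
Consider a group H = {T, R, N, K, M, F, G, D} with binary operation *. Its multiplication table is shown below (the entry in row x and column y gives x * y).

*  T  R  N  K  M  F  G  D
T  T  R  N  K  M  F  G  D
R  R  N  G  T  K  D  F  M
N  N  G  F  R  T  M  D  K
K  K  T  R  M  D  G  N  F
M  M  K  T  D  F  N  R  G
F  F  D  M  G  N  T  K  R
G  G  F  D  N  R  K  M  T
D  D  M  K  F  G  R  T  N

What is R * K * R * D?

M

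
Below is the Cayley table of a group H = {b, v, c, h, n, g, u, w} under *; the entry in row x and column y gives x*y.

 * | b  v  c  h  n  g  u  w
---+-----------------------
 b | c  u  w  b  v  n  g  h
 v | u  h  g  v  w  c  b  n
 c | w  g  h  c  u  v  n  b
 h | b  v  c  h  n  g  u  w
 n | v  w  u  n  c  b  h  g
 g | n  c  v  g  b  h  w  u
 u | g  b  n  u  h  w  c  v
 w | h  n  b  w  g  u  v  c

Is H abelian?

Check whether the table is symmetric across its main diagonal.
Every entry (row x, col y) equals the entry (row y, col x), so H is abelian.
(In fact H ≅ Z_2 x Z_4.)

Yes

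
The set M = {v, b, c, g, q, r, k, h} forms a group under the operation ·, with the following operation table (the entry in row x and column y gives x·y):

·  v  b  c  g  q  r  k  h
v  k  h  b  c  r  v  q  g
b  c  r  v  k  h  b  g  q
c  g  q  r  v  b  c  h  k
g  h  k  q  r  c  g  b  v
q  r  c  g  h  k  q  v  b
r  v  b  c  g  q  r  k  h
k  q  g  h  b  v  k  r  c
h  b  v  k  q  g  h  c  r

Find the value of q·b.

c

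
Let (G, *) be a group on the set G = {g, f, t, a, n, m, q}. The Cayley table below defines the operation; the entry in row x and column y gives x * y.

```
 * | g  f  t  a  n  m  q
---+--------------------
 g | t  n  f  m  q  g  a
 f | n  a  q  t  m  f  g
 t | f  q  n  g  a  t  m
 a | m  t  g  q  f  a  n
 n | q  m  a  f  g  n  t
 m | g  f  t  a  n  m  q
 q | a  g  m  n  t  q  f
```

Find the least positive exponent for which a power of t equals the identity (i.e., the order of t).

7

The identity element is m (its row matches the header).
t^1 = t
t^2 = t * t = n
t^3 = n * t = a
t^4 = a * t = g
t^5 = g * t = f
t^6 = f * t = q
t^7 = q * t = m
The first power of t equal to the identity is t^7, so ord(t) = 7.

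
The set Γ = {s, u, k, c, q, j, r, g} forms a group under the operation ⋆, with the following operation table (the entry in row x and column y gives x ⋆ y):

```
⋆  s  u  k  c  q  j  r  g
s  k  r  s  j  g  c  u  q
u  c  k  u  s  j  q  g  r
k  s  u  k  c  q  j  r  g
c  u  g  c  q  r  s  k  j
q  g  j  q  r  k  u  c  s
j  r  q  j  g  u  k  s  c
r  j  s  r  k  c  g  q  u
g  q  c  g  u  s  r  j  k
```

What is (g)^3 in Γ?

g^1 = g
g^2 = g ⋆ g = k
g^3 = k ⋆ g = g

g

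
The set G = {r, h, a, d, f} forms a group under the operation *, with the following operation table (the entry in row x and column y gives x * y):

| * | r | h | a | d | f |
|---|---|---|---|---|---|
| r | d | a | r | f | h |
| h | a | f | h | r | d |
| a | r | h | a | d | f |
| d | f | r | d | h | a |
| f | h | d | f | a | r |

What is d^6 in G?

d

d^1 = d
d^2 = d * d = h
d^3 = h * d = r
d^4 = r * d = f
d^5 = f * d = a
d^6 = a * d = d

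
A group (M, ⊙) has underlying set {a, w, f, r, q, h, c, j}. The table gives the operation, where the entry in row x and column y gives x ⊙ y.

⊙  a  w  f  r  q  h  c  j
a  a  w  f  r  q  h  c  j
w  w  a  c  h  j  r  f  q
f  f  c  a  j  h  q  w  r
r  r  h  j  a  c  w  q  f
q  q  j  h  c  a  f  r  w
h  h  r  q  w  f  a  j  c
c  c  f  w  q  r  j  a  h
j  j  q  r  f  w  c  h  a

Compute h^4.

a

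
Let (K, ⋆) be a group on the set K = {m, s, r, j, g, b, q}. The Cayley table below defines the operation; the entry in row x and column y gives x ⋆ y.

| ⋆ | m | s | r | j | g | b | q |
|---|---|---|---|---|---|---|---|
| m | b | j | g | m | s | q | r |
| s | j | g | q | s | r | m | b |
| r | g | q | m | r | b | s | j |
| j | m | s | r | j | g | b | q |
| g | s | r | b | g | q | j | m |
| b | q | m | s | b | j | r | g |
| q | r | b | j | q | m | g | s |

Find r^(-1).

First locate the identity: row j matches the header, so j is the identity.
Scan row r for j: r ⋆ q = j. Hence r^(-1) = q.

q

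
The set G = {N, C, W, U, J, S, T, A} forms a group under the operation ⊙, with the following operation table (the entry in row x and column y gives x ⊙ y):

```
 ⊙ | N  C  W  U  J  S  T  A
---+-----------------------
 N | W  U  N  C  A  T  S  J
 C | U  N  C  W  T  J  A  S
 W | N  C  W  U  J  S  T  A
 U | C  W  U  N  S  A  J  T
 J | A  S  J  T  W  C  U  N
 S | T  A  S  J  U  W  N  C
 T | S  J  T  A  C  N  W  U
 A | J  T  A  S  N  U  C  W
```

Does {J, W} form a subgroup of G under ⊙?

{J, W} contains the identity W.
Checking products: every product of two elements of {J, W} (read from the table) lies in {J, W}, so the set is closed.
In a finite group, a nonempty closed subset is a subgroup. So {J, W} ≤ G.

Yes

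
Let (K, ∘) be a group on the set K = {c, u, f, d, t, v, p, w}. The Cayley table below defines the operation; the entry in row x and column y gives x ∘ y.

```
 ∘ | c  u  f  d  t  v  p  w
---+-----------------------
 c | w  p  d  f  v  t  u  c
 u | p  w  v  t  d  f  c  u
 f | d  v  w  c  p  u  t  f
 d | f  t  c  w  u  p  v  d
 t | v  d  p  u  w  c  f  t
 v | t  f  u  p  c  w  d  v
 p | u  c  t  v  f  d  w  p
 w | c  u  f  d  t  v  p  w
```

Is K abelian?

Yes

Check whether the table is symmetric across its main diagonal.
Every entry (row x, col y) equals the entry (row y, col x), so K is abelian.
(In fact K ≅ the elementary abelian group (Z_2)^3.)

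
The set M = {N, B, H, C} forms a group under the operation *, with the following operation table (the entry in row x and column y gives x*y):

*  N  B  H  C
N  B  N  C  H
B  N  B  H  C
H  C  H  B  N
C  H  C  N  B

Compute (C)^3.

C^1 = C
C^2 = C*C = B
C^3 = B*C = C
(Structurally, M here is isomorphic to the Klein four-group V_4.)

C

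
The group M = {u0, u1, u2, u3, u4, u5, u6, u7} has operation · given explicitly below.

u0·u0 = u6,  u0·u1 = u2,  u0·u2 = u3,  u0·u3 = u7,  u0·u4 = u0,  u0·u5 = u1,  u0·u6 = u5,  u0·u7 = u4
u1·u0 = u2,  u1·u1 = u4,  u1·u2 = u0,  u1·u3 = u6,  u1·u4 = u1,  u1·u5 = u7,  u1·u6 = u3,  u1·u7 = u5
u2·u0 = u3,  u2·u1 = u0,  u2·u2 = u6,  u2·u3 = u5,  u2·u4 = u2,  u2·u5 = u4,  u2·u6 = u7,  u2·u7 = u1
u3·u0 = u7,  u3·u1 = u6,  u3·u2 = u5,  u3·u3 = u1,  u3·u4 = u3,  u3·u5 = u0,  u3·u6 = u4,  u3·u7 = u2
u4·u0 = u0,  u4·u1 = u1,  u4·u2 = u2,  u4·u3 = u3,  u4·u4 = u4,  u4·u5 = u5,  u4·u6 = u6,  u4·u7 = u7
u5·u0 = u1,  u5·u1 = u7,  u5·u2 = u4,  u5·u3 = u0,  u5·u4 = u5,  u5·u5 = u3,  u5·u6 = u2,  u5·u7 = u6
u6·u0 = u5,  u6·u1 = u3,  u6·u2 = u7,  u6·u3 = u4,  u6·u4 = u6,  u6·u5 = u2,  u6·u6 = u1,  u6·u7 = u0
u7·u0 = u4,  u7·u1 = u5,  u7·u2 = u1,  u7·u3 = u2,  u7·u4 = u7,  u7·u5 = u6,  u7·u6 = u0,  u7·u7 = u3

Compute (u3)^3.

u3^1 = u3
u3^2 = u3·u3 = u1
u3^3 = u1·u3 = u6

u6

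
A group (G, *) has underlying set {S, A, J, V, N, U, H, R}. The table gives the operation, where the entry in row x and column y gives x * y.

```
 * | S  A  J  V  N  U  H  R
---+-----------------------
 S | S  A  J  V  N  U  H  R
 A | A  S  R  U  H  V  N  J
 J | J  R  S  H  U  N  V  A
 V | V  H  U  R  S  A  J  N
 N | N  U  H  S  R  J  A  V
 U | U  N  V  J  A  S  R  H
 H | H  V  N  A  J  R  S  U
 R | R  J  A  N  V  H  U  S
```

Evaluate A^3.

A

A^1 = A
A^2 = A * A = S
A^3 = S * A = A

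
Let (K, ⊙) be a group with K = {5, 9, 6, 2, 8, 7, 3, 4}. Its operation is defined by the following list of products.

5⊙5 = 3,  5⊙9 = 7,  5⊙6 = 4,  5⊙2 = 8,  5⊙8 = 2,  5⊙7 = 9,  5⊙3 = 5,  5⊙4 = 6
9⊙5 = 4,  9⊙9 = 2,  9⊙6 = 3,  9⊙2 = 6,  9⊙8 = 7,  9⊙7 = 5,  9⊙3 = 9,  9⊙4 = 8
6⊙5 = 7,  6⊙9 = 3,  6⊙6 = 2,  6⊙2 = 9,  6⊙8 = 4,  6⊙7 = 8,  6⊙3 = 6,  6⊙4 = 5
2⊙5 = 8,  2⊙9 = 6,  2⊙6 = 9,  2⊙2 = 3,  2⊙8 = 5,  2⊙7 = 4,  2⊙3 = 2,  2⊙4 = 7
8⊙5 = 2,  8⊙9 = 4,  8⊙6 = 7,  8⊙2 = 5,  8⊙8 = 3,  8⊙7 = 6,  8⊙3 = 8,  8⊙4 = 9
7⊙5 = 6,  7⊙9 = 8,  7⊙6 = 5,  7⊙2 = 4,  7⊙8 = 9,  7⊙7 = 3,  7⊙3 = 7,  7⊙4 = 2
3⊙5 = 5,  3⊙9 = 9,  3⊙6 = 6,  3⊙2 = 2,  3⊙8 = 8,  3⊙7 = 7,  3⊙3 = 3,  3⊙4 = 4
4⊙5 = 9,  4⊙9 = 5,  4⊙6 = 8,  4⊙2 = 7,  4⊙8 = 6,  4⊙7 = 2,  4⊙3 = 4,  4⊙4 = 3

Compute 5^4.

5^1 = 5
5^2 = 5 ⊙ 5 = 3
5^3 = 3 ⊙ 5 = 5
5^4 = 5 ⊙ 5 = 3
(Structurally, K here is isomorphic to the dihedral group D_4.)

3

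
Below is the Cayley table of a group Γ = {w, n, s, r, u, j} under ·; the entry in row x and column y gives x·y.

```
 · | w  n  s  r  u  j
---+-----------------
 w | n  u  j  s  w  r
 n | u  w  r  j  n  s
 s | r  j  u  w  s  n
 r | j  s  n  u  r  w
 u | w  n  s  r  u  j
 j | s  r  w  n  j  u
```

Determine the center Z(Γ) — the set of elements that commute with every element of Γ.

{u}

An element z is central iff its row equals its column in the table.
For w: w·r = s ≠ j = r·w, so w ∉ Z.
Checking each element this way leaves Z(Γ) = {u}.
(Structurally, Γ here is isomorphic to the symmetric group S_3.)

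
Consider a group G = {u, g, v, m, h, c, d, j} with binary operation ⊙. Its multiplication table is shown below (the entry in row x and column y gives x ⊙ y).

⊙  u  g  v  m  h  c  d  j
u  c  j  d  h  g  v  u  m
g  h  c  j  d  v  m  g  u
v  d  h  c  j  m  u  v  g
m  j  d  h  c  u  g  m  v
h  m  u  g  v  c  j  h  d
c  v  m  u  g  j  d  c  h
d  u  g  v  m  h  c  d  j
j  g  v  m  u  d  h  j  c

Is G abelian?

No

u ⊙ g = j but g ⊙ u = h.
Since u and g do not commute, G is not abelian.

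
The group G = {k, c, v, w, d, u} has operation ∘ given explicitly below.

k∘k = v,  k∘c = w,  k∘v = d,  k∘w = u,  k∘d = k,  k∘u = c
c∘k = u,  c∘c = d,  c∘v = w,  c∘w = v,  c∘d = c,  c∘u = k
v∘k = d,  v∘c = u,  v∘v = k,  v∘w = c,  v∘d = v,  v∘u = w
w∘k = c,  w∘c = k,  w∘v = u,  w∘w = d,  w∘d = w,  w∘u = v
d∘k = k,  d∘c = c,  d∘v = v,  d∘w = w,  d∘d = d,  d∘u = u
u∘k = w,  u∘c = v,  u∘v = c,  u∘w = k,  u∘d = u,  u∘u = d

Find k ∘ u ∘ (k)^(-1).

w

The identity is d. In row k, the entry d sits in column v, so k^(-1) = v.
k ∘ u = c
c ∘ v = w
(Structurally, G here is isomorphic to the symmetric group S_3.)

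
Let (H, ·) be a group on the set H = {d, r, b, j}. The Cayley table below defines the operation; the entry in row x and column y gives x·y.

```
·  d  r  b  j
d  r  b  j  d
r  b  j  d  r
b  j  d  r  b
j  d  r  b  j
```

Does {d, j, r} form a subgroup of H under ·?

No

d·r = b, which is not in {d, j, r}.
The subset is not closed under ·, so it is not a subgroup.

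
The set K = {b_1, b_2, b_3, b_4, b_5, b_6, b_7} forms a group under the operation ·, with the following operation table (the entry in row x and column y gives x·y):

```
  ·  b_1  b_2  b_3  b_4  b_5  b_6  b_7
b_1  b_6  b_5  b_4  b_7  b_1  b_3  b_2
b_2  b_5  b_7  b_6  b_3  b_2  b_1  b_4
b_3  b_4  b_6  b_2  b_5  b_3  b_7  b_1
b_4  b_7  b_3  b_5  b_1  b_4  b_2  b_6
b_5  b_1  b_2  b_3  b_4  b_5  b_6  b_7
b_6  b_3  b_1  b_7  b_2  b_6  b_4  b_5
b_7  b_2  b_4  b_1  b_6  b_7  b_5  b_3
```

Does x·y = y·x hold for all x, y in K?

Yes

Check whether the table is symmetric across its main diagonal.
Every entry (row x, col y) equals the entry (row y, col x), so K is abelian.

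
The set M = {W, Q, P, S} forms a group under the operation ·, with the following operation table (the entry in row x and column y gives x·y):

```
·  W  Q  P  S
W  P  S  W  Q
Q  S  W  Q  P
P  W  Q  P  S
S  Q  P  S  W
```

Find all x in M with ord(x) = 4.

Identity is P. Compute the order of each non-identity element by repeated multiplication:
  W: W → P  (order 2)
  Q: Q → W → S → P  (order 4)
  S: S → W → Q → P  (order 4)
Elements of order 4: {Q, S}.
(Structurally, M here is isomorphic to the cyclic group Z_4.)

{Q, S}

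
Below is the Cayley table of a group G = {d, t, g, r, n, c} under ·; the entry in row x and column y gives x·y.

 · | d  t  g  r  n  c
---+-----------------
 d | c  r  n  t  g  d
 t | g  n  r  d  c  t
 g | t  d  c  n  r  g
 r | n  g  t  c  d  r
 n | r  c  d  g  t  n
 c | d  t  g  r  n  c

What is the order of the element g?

The identity element is c (its row matches the header).
g^1 = g
g^2 = g·g = c
The first power of g equal to the identity is g^2, so ord(g) = 2.

2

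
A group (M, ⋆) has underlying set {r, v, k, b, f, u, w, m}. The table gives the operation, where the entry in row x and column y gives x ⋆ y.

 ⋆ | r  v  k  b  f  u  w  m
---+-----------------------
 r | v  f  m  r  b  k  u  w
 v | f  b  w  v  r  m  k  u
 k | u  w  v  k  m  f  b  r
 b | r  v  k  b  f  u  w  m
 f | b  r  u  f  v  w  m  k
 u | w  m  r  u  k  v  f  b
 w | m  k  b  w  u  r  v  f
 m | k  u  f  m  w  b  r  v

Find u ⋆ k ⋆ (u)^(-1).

The identity is b. In row u, the entry b sits in column m, so u^(-1) = m.
u ⋆ k = r
r ⋆ m = w

w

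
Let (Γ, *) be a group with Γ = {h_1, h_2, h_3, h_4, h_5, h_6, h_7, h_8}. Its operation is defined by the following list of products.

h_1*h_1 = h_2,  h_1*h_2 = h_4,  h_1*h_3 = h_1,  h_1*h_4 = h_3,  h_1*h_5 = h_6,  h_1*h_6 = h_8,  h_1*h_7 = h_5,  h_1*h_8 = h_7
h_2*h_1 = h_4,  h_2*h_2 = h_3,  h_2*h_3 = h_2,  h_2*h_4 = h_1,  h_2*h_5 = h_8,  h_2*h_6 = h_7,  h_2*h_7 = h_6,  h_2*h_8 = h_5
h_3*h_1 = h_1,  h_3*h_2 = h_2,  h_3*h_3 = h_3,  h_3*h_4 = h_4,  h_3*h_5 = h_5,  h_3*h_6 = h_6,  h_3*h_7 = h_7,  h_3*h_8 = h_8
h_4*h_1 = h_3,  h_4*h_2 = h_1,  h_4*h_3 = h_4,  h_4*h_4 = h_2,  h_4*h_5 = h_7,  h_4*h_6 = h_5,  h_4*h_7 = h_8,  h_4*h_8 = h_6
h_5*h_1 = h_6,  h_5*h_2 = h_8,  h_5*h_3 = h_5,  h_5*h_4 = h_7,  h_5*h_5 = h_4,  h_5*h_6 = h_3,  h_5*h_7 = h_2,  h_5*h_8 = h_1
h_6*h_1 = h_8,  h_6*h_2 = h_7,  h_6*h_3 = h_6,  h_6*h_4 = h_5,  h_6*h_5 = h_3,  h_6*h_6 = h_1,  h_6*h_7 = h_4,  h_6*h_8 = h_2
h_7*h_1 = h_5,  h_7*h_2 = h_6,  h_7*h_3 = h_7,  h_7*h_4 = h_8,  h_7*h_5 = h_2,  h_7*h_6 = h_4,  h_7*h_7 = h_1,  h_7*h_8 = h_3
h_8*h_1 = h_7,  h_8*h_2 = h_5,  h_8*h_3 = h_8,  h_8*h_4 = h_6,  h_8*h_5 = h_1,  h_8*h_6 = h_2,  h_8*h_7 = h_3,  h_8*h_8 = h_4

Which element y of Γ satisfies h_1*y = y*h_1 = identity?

First locate the identity: row h_3 matches the header, so h_3 is the identity.
Scan row h_1 for h_3: h_1*h_4 = h_3. Hence h_1^(-1) = h_4.

h_4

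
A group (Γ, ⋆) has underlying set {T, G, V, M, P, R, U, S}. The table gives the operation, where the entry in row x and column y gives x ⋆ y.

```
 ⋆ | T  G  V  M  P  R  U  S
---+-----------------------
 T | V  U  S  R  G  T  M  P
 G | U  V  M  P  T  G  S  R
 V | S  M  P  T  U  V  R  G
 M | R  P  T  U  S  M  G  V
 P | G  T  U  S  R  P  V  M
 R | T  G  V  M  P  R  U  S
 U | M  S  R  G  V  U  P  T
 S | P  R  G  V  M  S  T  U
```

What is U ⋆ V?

Read row U, column V: U ⋆ V = R.

R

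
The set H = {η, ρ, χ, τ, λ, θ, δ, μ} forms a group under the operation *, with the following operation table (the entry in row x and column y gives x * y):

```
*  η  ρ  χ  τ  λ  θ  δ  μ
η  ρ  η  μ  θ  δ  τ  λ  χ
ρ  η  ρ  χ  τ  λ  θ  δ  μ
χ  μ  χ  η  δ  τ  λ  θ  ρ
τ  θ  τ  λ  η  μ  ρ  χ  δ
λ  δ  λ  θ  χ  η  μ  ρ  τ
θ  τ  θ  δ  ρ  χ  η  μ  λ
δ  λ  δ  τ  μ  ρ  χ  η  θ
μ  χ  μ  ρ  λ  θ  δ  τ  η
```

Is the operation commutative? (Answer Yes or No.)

χ * θ = λ but θ * χ = δ.
Since χ and θ do not commute, H is not abelian.

No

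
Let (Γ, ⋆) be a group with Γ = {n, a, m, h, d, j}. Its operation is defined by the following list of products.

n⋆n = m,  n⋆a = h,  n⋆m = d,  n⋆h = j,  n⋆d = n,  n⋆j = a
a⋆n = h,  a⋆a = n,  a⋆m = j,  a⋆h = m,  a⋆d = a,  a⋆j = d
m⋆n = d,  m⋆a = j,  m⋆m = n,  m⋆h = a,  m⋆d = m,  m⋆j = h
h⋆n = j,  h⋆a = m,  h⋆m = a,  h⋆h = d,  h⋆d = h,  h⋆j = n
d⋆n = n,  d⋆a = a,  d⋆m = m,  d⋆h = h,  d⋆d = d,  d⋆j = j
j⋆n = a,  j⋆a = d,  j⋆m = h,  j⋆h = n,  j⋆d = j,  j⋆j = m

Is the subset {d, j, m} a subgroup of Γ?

No

j ⋆ m = h, which is not in {d, j, m}.
The subset is not closed under ⋆, so it is not a subgroup.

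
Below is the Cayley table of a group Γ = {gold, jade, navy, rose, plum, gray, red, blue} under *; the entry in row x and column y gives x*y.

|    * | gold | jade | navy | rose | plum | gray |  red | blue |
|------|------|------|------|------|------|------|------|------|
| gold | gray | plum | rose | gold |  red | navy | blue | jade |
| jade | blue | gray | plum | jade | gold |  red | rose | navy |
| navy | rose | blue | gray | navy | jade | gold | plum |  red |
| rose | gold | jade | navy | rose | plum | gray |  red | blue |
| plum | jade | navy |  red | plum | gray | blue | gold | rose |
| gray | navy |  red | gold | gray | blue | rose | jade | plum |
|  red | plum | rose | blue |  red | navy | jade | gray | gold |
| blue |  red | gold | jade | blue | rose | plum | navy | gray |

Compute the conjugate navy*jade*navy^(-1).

red

The identity is rose. In row navy, the entry rose sits in column gold, so navy^(-1) = gold.
navy*jade = blue
blue*gold = red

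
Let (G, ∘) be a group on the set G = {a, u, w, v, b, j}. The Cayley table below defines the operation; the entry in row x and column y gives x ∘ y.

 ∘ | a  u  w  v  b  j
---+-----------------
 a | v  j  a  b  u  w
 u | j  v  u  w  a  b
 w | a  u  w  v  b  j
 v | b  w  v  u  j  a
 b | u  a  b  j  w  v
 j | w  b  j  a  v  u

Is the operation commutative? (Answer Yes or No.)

Check whether the table is symmetric across its main diagonal.
Every entry (row x, col y) equals the entry (row y, col x), so G is abelian.

Yes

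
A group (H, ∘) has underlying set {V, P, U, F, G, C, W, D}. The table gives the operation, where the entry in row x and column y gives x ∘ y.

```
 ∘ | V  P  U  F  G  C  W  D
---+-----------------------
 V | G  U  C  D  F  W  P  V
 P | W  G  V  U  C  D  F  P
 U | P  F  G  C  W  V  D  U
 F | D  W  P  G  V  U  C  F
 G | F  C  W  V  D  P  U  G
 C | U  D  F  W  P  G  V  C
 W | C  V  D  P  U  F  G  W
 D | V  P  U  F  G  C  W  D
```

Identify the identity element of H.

The identity e satisfies e ∘ x = x for all x, so its row in the table reproduces the column headers.
Row D reads: V, P, U, F, G, C, W, D — exactly the header order. So D is the identity.

D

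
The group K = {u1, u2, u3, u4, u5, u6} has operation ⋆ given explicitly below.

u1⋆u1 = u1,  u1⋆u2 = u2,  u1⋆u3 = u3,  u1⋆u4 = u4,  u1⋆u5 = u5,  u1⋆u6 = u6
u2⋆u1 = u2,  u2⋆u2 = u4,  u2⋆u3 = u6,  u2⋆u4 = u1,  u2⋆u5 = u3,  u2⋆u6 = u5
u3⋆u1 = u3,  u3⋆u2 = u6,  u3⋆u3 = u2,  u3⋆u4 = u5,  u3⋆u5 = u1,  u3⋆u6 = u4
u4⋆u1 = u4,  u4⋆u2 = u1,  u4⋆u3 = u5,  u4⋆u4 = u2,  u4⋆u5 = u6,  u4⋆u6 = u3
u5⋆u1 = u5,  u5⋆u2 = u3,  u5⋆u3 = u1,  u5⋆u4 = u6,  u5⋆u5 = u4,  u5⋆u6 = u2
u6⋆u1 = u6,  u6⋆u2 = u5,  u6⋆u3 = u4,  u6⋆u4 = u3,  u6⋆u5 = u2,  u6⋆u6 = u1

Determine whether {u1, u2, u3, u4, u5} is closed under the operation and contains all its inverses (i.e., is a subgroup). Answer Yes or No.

u3 ⋆ u2 = u6, which is not in {u1, u2, u3, u4, u5}.
The subset is not closed under ⋆, so it is not a subgroup.
(Structurally, K here is isomorphic to the cyclic group Z_6.)

No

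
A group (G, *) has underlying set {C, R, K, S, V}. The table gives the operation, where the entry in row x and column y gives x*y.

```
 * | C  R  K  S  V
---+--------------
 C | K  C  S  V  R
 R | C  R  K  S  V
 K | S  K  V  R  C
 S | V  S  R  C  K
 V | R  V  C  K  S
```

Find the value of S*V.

Read row S, column V: S*V = K.

K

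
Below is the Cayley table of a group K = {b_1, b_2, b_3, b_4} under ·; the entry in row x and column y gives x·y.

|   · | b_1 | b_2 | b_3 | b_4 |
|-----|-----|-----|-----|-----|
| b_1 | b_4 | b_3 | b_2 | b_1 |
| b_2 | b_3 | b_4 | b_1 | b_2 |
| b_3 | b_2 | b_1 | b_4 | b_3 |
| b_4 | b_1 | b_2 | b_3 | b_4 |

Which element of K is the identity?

b_4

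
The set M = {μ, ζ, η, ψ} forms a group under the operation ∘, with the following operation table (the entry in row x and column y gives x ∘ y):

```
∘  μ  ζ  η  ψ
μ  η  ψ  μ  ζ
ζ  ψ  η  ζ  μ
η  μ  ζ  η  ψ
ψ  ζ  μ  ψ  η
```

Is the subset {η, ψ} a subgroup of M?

Yes

{η, ψ} contains the identity η.
Checking products: every product of two elements of {η, ψ} (read from the table) lies in {η, ψ}, so the set is closed.
In a finite group, a nonempty closed subset is a subgroup. So {η, ψ} ≤ M.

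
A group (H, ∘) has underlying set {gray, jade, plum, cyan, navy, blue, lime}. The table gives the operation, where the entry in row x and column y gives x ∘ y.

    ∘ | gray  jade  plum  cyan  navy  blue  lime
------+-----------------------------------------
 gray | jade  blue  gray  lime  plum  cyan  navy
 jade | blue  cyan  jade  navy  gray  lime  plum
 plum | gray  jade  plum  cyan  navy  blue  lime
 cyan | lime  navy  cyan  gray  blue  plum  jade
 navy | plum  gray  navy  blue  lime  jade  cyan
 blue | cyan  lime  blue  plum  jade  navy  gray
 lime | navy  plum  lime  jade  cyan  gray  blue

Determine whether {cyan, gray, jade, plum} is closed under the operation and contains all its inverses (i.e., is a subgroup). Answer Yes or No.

No

cyan ∘ jade = navy, which is not in {cyan, gray, jade, plum}.
The subset is not closed under ∘, so it is not a subgroup.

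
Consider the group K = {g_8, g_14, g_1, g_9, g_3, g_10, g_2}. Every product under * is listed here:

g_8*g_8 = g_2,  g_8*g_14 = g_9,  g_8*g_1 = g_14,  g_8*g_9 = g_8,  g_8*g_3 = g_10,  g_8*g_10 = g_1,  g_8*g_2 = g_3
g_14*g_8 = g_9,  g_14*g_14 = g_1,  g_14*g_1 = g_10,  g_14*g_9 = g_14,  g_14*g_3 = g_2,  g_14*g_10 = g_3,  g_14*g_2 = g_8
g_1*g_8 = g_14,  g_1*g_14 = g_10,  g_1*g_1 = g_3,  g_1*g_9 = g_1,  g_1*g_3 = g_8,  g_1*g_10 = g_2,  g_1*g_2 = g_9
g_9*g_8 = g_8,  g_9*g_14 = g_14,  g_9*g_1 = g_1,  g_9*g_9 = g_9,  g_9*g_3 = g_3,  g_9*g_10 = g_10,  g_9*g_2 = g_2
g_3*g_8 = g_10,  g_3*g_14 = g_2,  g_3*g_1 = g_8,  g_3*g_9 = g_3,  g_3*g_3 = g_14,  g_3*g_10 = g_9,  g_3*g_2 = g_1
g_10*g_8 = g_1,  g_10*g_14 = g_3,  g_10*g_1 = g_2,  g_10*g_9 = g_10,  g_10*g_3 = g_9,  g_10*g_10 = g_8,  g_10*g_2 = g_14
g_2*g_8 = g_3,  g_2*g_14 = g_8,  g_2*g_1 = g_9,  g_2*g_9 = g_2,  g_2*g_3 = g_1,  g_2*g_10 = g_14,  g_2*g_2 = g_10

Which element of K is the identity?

g_9

The identity e satisfies e * x = x for all x, so its row in the table reproduces the column headers.
Row g_9 reads: g_8, g_14, g_1, g_9, g_3, g_10, g_2 — exactly the header order. So g_9 is the identity.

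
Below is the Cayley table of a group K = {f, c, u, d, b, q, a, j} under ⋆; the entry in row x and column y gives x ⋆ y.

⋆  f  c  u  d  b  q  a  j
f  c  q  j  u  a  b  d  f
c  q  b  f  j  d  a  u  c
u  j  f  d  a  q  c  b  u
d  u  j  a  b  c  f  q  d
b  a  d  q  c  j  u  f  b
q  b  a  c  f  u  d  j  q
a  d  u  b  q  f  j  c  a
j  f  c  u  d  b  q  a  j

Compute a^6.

d

a^1 = a
a^2 = a ⋆ a = c
a^3 = c ⋆ a = u
a^4 = u ⋆ a = b
a^5 = b ⋆ a = f
a^6 = f ⋆ a = d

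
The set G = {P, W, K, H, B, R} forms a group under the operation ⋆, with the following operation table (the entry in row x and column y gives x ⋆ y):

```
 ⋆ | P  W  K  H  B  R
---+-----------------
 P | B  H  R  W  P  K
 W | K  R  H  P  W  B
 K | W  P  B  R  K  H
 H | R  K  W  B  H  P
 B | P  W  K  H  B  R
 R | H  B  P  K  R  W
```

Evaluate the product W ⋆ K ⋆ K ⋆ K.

W ⋆ K = H
H ⋆ K = W
W ⋆ K = H

H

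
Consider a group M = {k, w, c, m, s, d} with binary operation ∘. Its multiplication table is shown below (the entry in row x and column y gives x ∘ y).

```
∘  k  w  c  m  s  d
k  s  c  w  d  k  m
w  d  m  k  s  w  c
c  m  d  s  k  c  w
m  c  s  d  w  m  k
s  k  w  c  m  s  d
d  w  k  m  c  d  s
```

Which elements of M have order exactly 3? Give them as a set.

{m, w}

Identity is s. Compute the order of each non-identity element by repeated multiplication:
  k: k → s  (order 2)
  w: w → m → s  (order 3)
  c: c → s  (order 2)
  m: m → w → s  (order 3)
  d: d → s  (order 2)
Elements of order 3: {m, w}.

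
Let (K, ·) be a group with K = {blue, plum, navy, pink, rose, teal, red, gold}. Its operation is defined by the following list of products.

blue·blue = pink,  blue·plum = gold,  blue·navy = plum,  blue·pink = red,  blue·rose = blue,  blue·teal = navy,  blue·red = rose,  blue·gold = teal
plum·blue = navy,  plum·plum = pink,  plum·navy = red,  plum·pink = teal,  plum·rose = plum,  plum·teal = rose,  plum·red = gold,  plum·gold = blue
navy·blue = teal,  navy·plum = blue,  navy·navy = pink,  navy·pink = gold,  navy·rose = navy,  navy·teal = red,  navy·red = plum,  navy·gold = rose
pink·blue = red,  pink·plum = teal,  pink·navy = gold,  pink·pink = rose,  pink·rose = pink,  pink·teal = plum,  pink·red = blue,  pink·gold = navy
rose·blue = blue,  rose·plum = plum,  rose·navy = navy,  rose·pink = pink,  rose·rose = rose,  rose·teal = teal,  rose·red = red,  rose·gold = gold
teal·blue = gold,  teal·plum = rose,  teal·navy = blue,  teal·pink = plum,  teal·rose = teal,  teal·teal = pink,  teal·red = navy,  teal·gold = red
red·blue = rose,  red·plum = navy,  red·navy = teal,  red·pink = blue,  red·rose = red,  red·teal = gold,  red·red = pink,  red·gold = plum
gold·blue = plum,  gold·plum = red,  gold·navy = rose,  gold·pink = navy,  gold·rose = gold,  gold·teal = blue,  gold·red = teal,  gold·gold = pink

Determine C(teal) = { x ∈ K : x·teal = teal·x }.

{pink, plum, rose, teal}

Compare row teal with column teal entry by entry.
pink·teal = plum = teal·pink, so pink commutes with teal.
navy·teal = red but teal·navy = blue, so navy does not.
Collecting the elements that commute with teal: C(teal) = {pink, plum, rose, teal}.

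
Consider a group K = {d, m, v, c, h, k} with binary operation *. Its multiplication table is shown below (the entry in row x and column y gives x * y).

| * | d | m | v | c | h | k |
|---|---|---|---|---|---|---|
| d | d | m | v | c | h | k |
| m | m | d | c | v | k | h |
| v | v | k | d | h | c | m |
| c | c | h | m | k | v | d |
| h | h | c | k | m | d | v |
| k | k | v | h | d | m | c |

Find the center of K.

{d}

An element z is central iff its row equals its column in the table.
For k: k * m = v ≠ h = m * k, so k ∉ Z.
Checking each element this way leaves Z(K) = {d}.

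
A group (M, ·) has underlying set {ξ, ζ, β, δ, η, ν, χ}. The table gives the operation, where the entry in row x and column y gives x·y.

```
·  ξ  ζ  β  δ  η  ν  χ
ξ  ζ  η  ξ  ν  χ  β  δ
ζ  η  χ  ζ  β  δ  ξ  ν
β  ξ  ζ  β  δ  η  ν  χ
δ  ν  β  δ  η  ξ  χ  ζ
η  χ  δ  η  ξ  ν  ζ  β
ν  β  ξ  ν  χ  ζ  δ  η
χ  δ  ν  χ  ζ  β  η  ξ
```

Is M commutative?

Yes

Check whether the table is symmetric across its main diagonal.
Every entry (row x, col y) equals the entry (row y, col x), so M is abelian.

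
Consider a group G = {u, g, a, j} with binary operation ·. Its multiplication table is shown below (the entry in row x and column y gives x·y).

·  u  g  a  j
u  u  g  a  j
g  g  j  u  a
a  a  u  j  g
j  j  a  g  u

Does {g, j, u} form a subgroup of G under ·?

No

j·g = a, which is not in {g, j, u}.
The subset is not closed under ·, so it is not a subgroup.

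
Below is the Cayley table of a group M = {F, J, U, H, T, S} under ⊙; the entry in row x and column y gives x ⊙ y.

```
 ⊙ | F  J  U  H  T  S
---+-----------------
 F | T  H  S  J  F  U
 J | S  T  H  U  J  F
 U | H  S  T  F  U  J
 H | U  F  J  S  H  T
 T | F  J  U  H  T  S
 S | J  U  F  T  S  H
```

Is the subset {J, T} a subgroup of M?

Yes

{J, T} contains the identity T.
Checking products: every product of two elements of {J, T} (read from the table) lies in {J, T}, so the set is closed.
In a finite group, a nonempty closed subset is a subgroup. So {J, T} ≤ M.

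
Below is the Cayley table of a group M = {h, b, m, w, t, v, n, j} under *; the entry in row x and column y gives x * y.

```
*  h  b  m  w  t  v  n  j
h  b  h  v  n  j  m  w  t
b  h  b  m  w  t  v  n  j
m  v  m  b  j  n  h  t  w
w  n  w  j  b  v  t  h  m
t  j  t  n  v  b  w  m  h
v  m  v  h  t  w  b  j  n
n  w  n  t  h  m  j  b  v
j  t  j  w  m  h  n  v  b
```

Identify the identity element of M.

b

The identity e satisfies e * x = x for all x, so its row in the table reproduces the column headers.
Row b reads: h, b, m, w, t, v, n, j — exactly the header order. So b is the identity.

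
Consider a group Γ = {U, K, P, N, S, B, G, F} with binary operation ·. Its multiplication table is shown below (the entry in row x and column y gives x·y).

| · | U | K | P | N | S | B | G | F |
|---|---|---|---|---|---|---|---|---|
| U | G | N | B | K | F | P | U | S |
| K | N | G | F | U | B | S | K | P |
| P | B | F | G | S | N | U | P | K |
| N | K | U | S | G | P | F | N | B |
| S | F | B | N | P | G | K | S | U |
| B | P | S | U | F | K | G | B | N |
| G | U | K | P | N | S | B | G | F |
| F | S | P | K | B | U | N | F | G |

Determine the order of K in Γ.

The identity element is G (its row matches the header).
K^1 = K
K^2 = K·K = G
The first power of K equal to the identity is K^2, so ord(K) = 2.
(Structurally, Γ here is isomorphic to the elementary abelian group (Z_2)^3.)

2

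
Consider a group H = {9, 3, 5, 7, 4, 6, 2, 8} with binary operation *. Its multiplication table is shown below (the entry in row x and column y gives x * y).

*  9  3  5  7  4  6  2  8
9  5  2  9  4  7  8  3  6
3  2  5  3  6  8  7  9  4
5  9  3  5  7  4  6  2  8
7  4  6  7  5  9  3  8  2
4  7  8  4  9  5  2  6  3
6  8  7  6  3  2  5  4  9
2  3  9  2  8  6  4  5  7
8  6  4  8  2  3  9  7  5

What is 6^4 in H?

6^1 = 6
6^2 = 6 * 6 = 5
6^3 = 5 * 6 = 6
6^4 = 6 * 6 = 5

5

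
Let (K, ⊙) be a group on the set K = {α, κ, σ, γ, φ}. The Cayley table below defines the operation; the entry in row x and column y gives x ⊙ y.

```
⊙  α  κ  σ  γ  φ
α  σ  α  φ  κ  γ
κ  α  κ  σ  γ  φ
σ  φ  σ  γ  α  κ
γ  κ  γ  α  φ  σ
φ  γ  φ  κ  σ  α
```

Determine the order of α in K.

The identity element is κ (its row matches the header).
α^1 = α
α^2 = α ⊙ α = σ
α^3 = σ ⊙ α = φ
α^4 = φ ⊙ α = γ
α^5 = γ ⊙ α = κ
The first power of α equal to the identity is α^5, so ord(α) = 5.

5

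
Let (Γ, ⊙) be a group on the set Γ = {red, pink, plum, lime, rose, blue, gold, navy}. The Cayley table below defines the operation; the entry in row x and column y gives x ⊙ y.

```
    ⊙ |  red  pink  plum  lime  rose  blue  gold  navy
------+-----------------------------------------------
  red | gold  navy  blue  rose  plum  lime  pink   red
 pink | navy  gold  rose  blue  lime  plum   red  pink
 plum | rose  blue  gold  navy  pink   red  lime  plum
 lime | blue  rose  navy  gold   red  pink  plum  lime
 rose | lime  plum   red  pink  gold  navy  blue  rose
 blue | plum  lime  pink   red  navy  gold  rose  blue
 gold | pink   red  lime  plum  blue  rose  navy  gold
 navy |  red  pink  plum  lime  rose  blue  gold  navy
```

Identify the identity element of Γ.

The identity e satisfies e ⊙ x = x for all x, so its row in the table reproduces the column headers.
Row navy reads: red, pink, plum, lime, rose, blue, gold, navy — exactly the header order. So navy is the identity.

navy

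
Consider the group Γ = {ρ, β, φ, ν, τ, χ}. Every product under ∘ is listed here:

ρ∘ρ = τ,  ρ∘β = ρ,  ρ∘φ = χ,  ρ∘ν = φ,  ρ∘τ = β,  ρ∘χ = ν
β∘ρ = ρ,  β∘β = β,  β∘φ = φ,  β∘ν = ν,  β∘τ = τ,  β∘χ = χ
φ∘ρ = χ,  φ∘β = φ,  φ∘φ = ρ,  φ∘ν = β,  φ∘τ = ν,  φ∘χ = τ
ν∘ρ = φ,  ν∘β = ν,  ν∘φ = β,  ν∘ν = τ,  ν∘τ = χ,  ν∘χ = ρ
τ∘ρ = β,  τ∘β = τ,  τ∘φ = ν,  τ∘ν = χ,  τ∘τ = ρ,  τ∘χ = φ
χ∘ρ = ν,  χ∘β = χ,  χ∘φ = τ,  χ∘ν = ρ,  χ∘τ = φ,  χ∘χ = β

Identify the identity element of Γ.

The identity e satisfies e ∘ x = x for all x, so its row in the table reproduces the column headers.
Row β reads: ρ, β, φ, ν, τ, χ — exactly the header order. So β is the identity.

β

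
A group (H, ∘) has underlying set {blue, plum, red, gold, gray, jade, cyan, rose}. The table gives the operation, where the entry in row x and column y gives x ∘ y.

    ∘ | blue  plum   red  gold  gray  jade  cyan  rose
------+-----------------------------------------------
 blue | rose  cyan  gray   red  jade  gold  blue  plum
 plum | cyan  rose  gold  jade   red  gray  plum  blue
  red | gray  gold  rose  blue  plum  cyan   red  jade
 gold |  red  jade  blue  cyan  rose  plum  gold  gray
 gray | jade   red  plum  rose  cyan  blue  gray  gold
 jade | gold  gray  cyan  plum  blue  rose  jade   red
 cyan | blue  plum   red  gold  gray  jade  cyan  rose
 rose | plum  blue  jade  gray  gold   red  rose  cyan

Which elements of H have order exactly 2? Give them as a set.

{gold, gray, rose}

Identity is cyan. Compute the order of each non-identity element by repeated multiplication:
  blue: blue → rose → plum → cyan  (order 4)
  plum: plum → rose → blue → cyan  (order 4)
  red: red → rose → jade → cyan  (order 4)
  gold: gold → cyan  (order 2)
  gray: gray → cyan  (order 2)
  jade: jade → rose → red → cyan  (order 4)
  rose: rose → cyan  (order 2)
Elements of order 2: {gold, gray, rose}.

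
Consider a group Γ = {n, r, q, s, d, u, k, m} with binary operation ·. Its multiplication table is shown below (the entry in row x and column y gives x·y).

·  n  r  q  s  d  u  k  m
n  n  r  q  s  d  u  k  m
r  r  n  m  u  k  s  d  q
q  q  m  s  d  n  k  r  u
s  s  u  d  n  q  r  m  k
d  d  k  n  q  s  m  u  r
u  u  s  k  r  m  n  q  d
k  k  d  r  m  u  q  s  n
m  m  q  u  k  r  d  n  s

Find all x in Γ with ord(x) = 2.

Identity is n. Compute the order of each non-identity element by repeated multiplication:
  r: r → n  (order 2)
  q: q → s → d → n  (order 4)
  s: s → n  (order 2)
  d: d → s → q → n  (order 4)
  u: u → n  (order 2)
  k: k → s → m → n  (order 4)
  m: m → s → k → n  (order 4)
Elements of order 2: {r, s, u}.

{r, s, u}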